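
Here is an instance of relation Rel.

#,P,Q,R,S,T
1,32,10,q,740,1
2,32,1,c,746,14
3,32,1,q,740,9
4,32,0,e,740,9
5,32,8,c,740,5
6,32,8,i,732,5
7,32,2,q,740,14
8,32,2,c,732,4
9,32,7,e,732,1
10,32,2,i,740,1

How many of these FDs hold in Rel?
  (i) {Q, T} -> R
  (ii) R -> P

(i) {Q, T} -> R: (Q=8, T=5): rows 5, 6 → R takes values {c, i} — violation — fails.
(ii) R -> P: every LHS value maps to a single RHS value — holds.
1 of the 2 dependencies holds.

1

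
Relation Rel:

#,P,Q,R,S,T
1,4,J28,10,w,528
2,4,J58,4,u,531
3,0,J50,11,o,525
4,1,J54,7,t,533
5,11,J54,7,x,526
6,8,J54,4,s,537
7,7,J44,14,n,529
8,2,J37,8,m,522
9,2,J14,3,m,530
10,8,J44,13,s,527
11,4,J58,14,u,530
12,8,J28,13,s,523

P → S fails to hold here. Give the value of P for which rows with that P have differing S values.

P=4: rows 1, 2, 11 → S takes values {w, u} — violation
P=0: row 3 → S = o ✓
P=1: row 4 → S = t ✓
P=11: row 5 → S = x ✓
P=8: rows 6, 10, 12 → S = s, s, s ✓
P=7: row 7 → S = n ✓
P=2: rows 8, 9 → S = m, m ✓
The only P value with inconsistent S is P=4.

4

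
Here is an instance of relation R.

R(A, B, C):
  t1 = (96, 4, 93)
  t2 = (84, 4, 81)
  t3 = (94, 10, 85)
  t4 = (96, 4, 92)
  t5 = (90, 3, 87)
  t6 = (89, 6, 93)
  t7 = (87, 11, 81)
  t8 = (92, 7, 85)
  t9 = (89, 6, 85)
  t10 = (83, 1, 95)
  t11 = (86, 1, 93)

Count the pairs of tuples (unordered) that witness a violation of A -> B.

A=96: all 2 rows agree on B — 0 pairs.
A=89: all 2 rows agree on B — 0 pairs.

0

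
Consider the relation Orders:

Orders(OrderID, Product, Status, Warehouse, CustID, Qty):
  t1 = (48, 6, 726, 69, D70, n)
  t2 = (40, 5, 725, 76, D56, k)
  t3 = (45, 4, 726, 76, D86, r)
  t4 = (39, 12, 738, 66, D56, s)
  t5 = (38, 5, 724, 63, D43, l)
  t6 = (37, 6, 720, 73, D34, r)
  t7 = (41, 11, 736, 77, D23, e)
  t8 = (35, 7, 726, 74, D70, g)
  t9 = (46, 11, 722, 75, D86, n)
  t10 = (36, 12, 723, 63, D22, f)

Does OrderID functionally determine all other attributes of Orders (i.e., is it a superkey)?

All 10 rows have distinct OrderID values, so OrderID → (all attributes) holds and OrderID is a superkey.

Yes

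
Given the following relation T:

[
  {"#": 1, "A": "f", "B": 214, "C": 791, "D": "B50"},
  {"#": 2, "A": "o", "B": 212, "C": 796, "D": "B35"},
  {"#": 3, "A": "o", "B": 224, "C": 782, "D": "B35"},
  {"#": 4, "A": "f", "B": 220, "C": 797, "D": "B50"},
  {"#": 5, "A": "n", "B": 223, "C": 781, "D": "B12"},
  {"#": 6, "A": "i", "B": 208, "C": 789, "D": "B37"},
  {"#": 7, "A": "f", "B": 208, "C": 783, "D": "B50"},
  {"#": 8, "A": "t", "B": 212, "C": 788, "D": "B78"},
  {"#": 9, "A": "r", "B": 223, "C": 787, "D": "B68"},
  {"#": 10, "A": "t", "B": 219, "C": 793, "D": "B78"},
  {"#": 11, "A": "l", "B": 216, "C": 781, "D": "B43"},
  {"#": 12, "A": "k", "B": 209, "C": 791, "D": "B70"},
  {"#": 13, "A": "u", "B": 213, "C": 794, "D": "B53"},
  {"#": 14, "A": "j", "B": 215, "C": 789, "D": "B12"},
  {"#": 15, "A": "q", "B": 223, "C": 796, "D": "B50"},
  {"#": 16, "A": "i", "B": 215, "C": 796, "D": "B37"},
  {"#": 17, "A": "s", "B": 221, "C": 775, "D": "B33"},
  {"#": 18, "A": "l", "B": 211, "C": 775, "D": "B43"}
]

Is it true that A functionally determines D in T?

A=f: rows 1, 4, 7 → D = B50, B50, B50 ✓
A=o: rows 2, 3 → D = B35, B35 ✓
A=n: row 5 → D = B12 ✓
A=i: rows 6, 16 → D = B37, B37 ✓
A=t: rows 8, 10 → D = B78, B78 ✓
A=r: row 9 → D = B68 ✓
A=l: rows 11, 18 → D = B43, B43 ✓
A=k: row 12 → D = B70 ✓
A=u: row 13 → D = B53 ✓
A=j: row 14 → D = B12 ✓
A=q: row 15 → D = B50 ✓
A=s: row 17 → D = B33 ✓
Every A value is associated with a single D value, so A → D holds.

Yes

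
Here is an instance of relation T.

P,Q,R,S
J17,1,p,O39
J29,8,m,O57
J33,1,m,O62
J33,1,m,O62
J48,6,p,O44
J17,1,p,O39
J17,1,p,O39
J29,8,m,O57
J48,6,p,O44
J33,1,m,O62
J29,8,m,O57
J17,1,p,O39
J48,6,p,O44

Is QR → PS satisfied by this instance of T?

(Q=1, R=p): 4 rows → {P,S} = (J17, O39), (J17, O39), (J17, O39), (J17, O39) ✓
(Q=8, R=m): 3 rows → {P,S} = (J29, O57), (J29, O57), (J29, O57) ✓
(Q=1, R=m): 3 rows → {P,S} = (J33, O62), (J33, O62), (J33, O62) ✓
(Q=6, R=p): 3 rows → {P,S} = (J48, O44), (J48, O44), (J48, O44) ✓
Every QR value is associated with a single PS value, so QR → PS holds.

Yes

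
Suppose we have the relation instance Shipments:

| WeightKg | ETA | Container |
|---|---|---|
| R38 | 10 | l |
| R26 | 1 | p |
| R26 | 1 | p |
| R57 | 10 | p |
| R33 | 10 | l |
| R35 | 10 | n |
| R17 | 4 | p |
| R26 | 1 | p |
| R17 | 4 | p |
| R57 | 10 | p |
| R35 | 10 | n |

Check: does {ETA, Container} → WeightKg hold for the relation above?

No

(ETA=10, Container=l): 2 rows → WeightKg takes values {R38, R33} — violation
(ETA=1, Container=p): 3 rows → WeightKg = R26, R26, R26 ✓
(ETA=10, Container=p): 2 rows → WeightKg = R57, R57 ✓
(ETA=10, Container=n): 2 rows → WeightKg = R35, R35 ✓
(ETA=4, Container=p): 2 rows → WeightKg = R17, R17 ✓
Two rows agree on {ETA, Container} but differ on WeightKg, so {ETA, Container} → WeightKg does not hold.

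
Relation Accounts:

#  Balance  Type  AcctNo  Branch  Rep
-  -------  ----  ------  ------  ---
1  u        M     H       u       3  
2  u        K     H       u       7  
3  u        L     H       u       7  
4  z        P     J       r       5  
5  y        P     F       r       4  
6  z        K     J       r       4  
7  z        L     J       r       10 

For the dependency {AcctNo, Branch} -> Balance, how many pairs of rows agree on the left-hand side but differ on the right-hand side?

0

(AcctNo=H, Branch=u): all 3 rows agree on Balance — 0 pairs.
(AcctNo=J, Branch=r): all 3 rows agree on Balance — 0 pairs.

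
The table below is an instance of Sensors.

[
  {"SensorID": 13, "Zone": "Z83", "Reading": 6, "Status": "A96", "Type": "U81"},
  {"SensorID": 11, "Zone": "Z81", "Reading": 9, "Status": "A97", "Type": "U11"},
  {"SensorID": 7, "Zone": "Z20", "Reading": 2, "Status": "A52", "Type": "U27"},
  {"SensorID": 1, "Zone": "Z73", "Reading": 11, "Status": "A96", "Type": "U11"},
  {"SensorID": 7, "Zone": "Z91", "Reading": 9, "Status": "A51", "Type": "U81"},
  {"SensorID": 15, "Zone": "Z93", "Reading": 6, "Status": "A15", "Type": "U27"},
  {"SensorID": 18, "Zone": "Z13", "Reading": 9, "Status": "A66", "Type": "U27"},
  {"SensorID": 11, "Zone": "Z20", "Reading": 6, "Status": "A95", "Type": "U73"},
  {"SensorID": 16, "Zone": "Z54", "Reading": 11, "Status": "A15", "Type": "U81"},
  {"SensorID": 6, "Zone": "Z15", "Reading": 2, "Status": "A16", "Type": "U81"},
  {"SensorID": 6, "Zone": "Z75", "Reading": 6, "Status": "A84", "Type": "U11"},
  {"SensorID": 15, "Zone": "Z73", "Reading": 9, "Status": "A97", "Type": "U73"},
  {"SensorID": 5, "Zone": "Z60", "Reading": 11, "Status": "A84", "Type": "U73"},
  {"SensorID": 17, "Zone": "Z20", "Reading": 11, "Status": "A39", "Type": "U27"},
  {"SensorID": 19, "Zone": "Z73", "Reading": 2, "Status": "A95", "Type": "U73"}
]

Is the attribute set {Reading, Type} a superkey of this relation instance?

Yes

All 15 rows have distinct {Reading, Type} values, so {Reading, Type} → (all attributes) holds and {Reading, Type} is a superkey.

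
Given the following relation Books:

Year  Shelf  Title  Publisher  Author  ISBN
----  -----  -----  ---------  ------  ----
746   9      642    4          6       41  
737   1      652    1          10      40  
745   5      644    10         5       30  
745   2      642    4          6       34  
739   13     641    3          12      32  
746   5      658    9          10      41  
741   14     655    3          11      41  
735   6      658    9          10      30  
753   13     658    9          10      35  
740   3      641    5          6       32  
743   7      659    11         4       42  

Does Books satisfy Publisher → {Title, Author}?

Publisher=4: 2 rows → {Title,Author} = (642, 6), (642, 6) ✓
Publisher=1: 1 row → {Title,Author} = (652, 10) ✓
Publisher=10: 1 row → {Title,Author} = (644, 5) ✓
Publisher=3: 2 rows → {Title,Author} takes values {(641, 12), (655, 11)} — violation
Publisher=9: 3 rows → {Title,Author} = (658, 10), (658, 10), (658, 10) ✓
Publisher=5: 1 row → {Title,Author} = (641, 6) ✓
Publisher=11: 1 row → {Title,Author} = (659, 4) ✓
Two rows agree on Publisher but differ on {Title, Author}, so Publisher → {Title, Author} does not hold.

No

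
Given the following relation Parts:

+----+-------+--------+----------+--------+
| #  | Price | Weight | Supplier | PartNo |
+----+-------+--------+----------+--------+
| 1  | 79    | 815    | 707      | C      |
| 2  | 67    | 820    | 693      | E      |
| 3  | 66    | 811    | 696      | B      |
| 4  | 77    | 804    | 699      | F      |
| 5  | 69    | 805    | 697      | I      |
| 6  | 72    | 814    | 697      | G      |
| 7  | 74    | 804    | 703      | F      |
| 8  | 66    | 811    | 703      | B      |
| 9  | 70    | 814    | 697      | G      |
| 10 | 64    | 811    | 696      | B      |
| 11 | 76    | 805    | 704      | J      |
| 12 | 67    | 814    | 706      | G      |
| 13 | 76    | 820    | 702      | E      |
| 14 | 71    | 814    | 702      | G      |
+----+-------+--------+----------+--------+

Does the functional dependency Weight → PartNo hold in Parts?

No

Weight=815: row 1 → PartNo = C ✓
Weight=820: rows 2, 13 → PartNo = E, E ✓
Weight=811: rows 3, 8, 10 → PartNo = B, B, B ✓
Weight=804: rows 4, 7 → PartNo = F, F ✓
Weight=805: rows 5, 11 → PartNo takes values {I, J} — violation
Weight=814: rows 6, 9, 12, 14 → PartNo = G, G, G, G ✓
Two rows agree on Weight but differ on PartNo, so Weight → PartNo does not hold.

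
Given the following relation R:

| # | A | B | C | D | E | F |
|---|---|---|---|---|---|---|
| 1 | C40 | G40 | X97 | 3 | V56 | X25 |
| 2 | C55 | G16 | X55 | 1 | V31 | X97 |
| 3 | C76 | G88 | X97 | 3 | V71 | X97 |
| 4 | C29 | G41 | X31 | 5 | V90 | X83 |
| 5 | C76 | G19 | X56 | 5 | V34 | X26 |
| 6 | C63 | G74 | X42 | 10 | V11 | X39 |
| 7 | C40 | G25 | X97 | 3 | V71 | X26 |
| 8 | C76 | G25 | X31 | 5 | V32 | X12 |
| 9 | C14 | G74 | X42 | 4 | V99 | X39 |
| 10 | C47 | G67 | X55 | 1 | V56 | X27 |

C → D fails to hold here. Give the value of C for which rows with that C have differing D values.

X42

C=X97: rows 1, 3, 7 → D = 3, 3, 3 ✓
C=X55: rows 2, 10 → D = 1, 1 ✓
C=X31: rows 4, 8 → D = 5, 5 ✓
C=X56: row 5 → D = 5 ✓
C=X42: rows 6, 9 → D takes values {10, 4} — violation
The only C value with inconsistent D is C=X42.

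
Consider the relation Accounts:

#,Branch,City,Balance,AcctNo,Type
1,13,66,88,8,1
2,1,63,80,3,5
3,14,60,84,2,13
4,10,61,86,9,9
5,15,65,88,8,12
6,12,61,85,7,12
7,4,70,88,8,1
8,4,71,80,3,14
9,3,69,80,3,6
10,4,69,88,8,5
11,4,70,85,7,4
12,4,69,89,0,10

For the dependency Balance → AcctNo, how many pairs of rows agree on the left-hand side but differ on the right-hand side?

0

Balance=88: all 4 rows agree on AcctNo — 0 pairs.
Balance=80: all 3 rows agree on AcctNo — 0 pairs.
Balance=85: all 2 rows agree on AcctNo — 0 pairs.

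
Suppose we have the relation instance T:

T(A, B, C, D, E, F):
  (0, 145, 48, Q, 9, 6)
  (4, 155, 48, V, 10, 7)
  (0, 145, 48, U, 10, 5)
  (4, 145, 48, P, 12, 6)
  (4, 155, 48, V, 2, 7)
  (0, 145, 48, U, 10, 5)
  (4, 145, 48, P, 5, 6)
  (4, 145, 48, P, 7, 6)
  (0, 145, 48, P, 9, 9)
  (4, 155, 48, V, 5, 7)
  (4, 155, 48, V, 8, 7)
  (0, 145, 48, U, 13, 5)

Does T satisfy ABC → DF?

(A=0, B=145, C=48): 5 rows → {D,F} takes values {(Q, 6), (U, 5), (P, 9)} — violation
(A=4, B=155, C=48): 4 rows → {D,F} = (V, 7), (V, 7), (V, 7), (V, 7) ✓
(A=4, B=145, C=48): 3 rows → {D,F} = (P, 6), (P, 6), (P, 6) ✓
Two rows agree on ABC but differ on DF, so ABC → DF does not hold.

No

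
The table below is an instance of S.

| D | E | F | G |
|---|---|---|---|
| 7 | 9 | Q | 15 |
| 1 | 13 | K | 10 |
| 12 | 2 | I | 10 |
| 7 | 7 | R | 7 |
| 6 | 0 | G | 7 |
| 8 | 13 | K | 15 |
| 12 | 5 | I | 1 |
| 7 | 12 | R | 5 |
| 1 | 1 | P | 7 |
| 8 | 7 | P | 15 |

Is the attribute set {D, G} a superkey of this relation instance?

No

Two distinct rows share (D=8, G=15), so {D, G} does not determine every attribute — not a superkey.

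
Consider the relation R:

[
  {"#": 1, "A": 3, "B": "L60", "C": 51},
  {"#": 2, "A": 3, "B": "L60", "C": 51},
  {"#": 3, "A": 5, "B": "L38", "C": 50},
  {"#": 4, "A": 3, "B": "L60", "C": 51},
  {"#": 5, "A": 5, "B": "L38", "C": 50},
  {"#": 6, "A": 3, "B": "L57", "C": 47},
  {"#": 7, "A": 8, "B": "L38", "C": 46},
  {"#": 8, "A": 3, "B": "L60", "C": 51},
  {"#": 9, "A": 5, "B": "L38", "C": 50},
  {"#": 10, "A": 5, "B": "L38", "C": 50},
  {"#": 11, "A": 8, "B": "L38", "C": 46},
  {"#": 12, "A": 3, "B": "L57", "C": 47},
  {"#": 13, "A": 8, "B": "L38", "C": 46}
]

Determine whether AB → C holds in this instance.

(A=3, B=L60): rows 1, 2, 4, 8 → C = 51, 51, 51, 51 ✓
(A=5, B=L38): rows 3, 5, 9, 10 → C = 50, 50, 50, 50 ✓
(A=3, B=L57): rows 6, 12 → C = 47, 47 ✓
(A=8, B=L38): rows 7, 11, 13 → C = 46, 46, 46 ✓
Every AB value is associated with a single C value, so AB → C holds.

Yes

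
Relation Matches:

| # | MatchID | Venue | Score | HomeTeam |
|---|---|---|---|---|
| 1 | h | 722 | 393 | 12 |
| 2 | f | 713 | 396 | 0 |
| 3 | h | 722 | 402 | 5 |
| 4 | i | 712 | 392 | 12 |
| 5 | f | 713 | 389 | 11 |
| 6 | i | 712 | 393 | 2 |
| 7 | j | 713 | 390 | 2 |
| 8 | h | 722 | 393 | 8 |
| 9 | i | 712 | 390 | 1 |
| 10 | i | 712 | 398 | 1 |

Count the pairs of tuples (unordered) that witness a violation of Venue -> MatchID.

2

Venue=722: all 3 rows agree on MatchID — 0 pairs.
Venue=713: violating pairs (2,7), (5,7) — 2 pairs.
Venue=712: all 4 rows agree on MatchID — 0 pairs.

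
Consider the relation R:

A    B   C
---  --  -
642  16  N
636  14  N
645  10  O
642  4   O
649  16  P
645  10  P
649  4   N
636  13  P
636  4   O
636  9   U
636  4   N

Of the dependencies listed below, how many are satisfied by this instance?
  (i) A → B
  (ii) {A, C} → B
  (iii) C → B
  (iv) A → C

0

(i) A → B: A=642: 2 rows → B takes values {16, 4} — violation; A=636: 5 rows → B takes values {14, 13, 4, 9} — violation; A=649: 2 rows → B takes values {16, 4} — violation — fails.
(ii) {A, C} → B: (A=636, C=N): 2 rows → B takes values {14, 4} — violation — fails.
(iii) C → B: C=N: 4 rows → B takes values {16, 14, 4} — violation; C=O: 3 rows → B takes values {10, 4} — violation; C=P: 3 rows → B takes values {16, 10, 13} — violation — fails.
(iv) A → C: A=642: 2 rows → C takes values {N, O} — violation; A=636: 5 rows → C takes values {N, P, O, U} — violation; A=645: 2 rows → C takes values {O, P} — violation; A=649: 2 rows → C takes values {P, N} — violation — fails.
None of the 4 dependencies hold.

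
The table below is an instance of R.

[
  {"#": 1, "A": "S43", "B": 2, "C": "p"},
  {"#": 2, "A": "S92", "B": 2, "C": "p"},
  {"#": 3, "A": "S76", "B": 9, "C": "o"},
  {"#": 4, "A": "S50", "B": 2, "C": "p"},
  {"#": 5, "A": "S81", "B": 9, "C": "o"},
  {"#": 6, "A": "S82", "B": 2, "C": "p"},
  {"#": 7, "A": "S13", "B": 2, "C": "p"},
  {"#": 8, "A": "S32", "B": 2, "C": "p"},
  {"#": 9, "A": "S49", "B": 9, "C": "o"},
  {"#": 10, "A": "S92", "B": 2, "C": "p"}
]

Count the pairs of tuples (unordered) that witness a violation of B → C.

0

B=2: all 7 rows agree on C — 0 pairs.
B=9: all 3 rows agree on C — 0 pairs.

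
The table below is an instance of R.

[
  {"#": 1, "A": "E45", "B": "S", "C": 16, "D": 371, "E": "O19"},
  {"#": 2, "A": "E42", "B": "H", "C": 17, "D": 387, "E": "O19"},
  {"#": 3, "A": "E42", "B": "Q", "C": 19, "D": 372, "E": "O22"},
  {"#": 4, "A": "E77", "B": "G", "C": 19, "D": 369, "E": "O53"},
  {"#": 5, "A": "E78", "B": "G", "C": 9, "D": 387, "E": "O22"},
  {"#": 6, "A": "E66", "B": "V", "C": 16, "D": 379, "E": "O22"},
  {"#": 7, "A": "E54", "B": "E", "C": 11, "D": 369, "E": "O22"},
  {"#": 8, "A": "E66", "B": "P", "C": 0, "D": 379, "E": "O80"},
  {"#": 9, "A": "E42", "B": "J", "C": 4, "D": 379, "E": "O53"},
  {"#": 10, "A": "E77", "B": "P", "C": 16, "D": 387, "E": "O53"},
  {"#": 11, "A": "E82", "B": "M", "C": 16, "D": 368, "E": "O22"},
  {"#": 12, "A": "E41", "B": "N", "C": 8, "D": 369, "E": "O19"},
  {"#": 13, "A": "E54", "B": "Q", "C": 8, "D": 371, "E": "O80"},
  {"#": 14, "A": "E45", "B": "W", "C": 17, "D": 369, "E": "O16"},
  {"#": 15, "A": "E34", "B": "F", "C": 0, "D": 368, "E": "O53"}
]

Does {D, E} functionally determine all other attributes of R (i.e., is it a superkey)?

All 15 rows have distinct {D, E} values, so {D, E} → (all attributes) holds and {D, E} is a superkey.

Yes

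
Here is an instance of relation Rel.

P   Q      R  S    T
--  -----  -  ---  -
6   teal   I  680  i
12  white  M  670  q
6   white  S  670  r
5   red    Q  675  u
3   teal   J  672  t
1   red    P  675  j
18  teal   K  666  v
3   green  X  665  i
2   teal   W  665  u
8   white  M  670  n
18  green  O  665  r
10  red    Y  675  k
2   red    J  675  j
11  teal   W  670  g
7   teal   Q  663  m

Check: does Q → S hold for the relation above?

Q=teal: 6 rows → S takes values {680, 672, 666, 665, 670, 663} — violation
Q=white: 3 rows → S = 670, 670, 670 ✓
Q=red: 4 rows → S = 675, 675, 675, 675 ✓
Q=green: 2 rows → S = 665, 665 ✓
Two rows agree on Q but differ on S, so Q → S does not hold.

No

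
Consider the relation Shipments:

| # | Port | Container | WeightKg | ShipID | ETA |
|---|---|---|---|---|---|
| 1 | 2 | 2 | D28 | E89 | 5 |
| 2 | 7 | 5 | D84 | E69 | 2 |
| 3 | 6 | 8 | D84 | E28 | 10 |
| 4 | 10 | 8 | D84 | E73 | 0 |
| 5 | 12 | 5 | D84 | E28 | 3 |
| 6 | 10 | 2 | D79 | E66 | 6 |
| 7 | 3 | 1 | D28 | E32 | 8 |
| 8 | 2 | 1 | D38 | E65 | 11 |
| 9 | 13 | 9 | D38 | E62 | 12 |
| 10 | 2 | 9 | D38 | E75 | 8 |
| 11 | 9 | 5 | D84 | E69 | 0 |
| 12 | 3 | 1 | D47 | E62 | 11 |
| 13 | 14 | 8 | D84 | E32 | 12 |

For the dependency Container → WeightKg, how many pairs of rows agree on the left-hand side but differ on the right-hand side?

4

Container=2: violating pairs (1,6) — 1 pair.
Container=5: all 3 rows agree on WeightKg — 0 pairs.
Container=8: all 3 rows agree on WeightKg — 0 pairs.
Container=1: violating pairs (7,8), (7,12), (8,12) — 3 pairs.
Container=9: all 2 rows agree on WeightKg — 0 pairs.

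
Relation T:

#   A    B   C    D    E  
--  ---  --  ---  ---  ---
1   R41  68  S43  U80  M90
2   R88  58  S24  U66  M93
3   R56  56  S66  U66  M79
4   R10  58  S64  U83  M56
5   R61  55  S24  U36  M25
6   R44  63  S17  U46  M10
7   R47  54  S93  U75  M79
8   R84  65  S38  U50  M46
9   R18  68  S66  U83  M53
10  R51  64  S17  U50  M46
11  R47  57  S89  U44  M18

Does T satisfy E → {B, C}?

E=M90: row 1 → {B,C} = (68, S43) ✓
E=M93: row 2 → {B,C} = (58, S24) ✓
E=M79: rows 3, 7 → {B,C} takes values {(56, S66), (54, S93)} — violation
E=M56: row 4 → {B,C} = (58, S64) ✓
E=M25: row 5 → {B,C} = (55, S24) ✓
E=M10: row 6 → {B,C} = (63, S17) ✓
E=M46: rows 8, 10 → {B,C} takes values {(65, S38), (64, S17)} — violation
E=M53: row 9 → {B,C} = (68, S66) ✓
E=M18: row 11 → {B,C} = (57, S89) ✓
Two rows agree on E but differ on {B, C}, so E → {B, C} does not hold.

No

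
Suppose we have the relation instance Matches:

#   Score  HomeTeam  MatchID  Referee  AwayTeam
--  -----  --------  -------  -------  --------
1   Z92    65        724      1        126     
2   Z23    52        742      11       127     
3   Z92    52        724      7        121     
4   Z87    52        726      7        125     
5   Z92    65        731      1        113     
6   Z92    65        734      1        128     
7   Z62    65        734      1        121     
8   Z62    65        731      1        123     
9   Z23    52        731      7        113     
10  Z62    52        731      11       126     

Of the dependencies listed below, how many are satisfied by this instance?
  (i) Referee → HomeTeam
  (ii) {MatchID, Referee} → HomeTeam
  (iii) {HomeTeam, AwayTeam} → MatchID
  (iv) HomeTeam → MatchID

(i) Referee → HomeTeam: every LHS value maps to a single RHS value — holds.
(ii) {MatchID, Referee} → HomeTeam: every LHS value maps to a single RHS value — holds.
(iii) {HomeTeam, AwayTeam} → MatchID: every LHS value maps to a single RHS value — holds.
(iv) HomeTeam → MatchID: HomeTeam=65: rows 1, 5, 6, 7, 8 → MatchID takes values {724, 731, 734} — violation; HomeTeam=52: rows 2, 3, 4, 9, 10 → MatchID takes values {742, 724, 726, 731} — violation — fails.
3 of the 4 dependencies hold.

3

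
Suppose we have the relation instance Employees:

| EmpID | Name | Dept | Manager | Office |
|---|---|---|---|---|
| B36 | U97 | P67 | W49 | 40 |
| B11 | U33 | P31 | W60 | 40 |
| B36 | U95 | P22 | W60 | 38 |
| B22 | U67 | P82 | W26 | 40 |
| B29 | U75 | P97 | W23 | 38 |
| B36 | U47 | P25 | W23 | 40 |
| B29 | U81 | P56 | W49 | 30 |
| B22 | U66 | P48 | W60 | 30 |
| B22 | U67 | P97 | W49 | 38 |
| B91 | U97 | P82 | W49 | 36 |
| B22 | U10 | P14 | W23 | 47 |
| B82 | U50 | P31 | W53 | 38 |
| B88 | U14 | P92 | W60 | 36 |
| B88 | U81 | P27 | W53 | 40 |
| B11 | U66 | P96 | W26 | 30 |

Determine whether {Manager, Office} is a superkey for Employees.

All 15 rows have distinct {Manager, Office} values, so {Manager, Office} → (all attributes) holds and {Manager, Office} is a superkey.

Yes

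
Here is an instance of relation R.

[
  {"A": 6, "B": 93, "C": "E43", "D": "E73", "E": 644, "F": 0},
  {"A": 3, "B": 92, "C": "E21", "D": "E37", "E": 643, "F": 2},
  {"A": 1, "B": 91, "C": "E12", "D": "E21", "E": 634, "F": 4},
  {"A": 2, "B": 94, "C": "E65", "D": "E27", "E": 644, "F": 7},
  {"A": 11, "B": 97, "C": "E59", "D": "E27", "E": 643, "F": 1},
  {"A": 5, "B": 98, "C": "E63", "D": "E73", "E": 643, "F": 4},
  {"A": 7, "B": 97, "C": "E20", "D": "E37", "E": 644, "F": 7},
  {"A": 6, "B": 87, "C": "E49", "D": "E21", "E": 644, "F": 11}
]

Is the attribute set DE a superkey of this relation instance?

All 8 rows have distinct DE values, so DE → (all attributes) holds and DE is a superkey.

Yes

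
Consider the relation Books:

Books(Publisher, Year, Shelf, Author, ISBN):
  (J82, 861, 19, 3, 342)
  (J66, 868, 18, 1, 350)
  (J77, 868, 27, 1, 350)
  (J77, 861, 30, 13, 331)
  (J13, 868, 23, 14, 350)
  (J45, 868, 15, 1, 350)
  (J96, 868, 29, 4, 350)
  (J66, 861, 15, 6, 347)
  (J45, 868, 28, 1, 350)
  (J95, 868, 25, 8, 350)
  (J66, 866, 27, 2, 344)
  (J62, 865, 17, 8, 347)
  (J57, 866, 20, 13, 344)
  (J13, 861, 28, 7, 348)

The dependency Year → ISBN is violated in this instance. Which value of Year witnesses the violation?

Year=861: 4 rows → ISBN takes values {342, 331, 347, 348} — violation
Year=868: 7 rows → ISBN = 350, 350, 350, 350, 350, 350, 350 ✓
Year=866: 2 rows → ISBN = 344, 344 ✓
Year=865: 1 row → ISBN = 347 ✓
The only Year value with inconsistent ISBN is Year=861.

861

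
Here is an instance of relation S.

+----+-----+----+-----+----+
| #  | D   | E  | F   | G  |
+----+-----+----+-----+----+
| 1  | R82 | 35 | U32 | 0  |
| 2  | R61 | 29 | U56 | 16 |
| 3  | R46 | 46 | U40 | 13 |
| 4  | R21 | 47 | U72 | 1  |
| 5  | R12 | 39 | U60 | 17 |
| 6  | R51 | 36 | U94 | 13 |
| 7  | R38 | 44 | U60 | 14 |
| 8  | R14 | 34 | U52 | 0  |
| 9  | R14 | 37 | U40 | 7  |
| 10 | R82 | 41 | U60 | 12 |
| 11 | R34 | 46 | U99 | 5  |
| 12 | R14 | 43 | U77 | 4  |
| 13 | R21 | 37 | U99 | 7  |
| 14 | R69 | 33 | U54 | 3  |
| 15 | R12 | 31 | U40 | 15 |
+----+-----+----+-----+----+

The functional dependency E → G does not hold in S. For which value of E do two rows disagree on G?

46

E=35: row 1 → G = 0 ✓
E=29: row 2 → G = 16 ✓
E=46: rows 3, 11 → G takes values {13, 5} — violation
E=47: row 4 → G = 1 ✓
E=39: row 5 → G = 17 ✓
E=36: row 6 → G = 13 ✓
E=44: row 7 → G = 14 ✓
E=34: row 8 → G = 0 ✓
E=37: rows 9, 13 → G = 7, 7 ✓
E=41: row 10 → G = 12 ✓
E=43: row 12 → G = 4 ✓
E=33: row 14 → G = 3 ✓
E=31: row 15 → G = 15 ✓
The only E value with inconsistent G is E=46.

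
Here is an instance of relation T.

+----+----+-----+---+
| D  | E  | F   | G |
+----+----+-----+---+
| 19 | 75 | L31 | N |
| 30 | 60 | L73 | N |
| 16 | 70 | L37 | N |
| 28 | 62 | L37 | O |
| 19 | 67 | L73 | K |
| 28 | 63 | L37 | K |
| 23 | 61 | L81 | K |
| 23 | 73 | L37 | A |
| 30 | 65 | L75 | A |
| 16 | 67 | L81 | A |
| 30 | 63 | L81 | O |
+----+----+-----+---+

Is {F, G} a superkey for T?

Yes

All 11 rows have distinct {F, G} values, so {F, G} → (all attributes) holds and {F, G} is a superkey.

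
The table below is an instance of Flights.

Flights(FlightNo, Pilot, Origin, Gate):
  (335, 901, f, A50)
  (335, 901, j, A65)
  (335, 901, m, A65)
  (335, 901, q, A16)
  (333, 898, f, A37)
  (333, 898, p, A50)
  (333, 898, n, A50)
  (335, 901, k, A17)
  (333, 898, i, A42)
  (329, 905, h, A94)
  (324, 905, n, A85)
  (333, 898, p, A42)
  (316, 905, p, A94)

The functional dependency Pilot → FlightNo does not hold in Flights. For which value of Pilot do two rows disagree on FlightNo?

Pilot=901: 5 rows → FlightNo = 335, 335, 335, 335, 335 ✓
Pilot=898: 5 rows → FlightNo = 333, 333, 333, 333, 333 ✓
Pilot=905: 3 rows → FlightNo takes values {329, 324, 316} — violation
The only Pilot value with inconsistent FlightNo is Pilot=905.

905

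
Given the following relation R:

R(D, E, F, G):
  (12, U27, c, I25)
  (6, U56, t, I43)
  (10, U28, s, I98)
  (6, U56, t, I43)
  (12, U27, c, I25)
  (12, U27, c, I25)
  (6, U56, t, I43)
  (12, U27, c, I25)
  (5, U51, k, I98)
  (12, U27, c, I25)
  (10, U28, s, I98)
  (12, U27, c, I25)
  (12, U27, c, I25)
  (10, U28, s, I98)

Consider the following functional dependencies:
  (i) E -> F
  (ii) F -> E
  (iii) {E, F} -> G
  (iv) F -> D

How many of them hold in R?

(i) E -> F: every LHS value maps to a single RHS value — holds.
(ii) F -> E: every LHS value maps to a single RHS value — holds.
(iii) {E, F} -> G: every LHS value maps to a single RHS value — holds.
(iv) F -> D: every LHS value maps to a single RHS value — holds.
4 of the 4 dependencies hold.

4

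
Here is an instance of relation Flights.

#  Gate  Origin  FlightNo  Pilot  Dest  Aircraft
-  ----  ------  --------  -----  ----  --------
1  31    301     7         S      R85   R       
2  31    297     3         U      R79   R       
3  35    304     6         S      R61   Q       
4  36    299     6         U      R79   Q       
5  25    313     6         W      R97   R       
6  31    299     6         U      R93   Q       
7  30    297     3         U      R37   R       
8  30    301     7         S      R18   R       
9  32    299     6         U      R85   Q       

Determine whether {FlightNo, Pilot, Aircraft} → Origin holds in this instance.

Yes

(FlightNo=7, Pilot=S, Aircraft=R): rows 1, 8 → Origin = 301, 301 ✓
(FlightNo=3, Pilot=U, Aircraft=R): rows 2, 7 → Origin = 297, 297 ✓
(FlightNo=6, Pilot=S, Aircraft=Q): row 3 → Origin = 304 ✓
(FlightNo=6, Pilot=U, Aircraft=Q): rows 4, 6, 9 → Origin = 299, 299, 299 ✓
(FlightNo=6, Pilot=W, Aircraft=R): row 5 → Origin = 313 ✓
Every {FlightNo, Pilot, Aircraft} value is associated with a single Origin value, so {FlightNo, Pilot, Aircraft} → Origin holds.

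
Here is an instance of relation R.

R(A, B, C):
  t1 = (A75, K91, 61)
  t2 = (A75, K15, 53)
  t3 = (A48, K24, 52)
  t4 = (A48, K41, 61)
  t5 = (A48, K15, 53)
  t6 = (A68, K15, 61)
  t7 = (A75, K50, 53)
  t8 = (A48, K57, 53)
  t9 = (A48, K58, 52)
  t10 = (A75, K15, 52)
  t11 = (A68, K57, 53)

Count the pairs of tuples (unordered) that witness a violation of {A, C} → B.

(A=A75, C=53): violating pairs (2,7) — 1 pair.
(A=A48, C=52): violating pairs (3,9) — 1 pair.
(A=A48, C=53): violating pairs (5,8) — 1 pair.

3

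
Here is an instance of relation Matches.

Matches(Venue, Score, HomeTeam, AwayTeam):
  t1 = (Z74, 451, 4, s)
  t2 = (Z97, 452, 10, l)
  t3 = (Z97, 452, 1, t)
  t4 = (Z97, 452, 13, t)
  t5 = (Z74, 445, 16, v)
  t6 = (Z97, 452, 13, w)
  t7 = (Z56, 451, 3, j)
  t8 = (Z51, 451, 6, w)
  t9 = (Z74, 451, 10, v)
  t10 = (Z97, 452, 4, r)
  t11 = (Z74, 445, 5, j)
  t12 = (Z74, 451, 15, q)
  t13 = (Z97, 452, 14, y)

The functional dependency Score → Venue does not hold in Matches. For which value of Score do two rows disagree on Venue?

451

Score=451: rows 1, 7, 8, 9, 12 → Venue takes values {Z74, Z56, Z51} — violation
Score=452: rows 2, 3, 4, 6, 10, 13 → Venue = Z97, Z97, Z97, Z97, Z97, Z97 ✓
Score=445: rows 5, 11 → Venue = Z74, Z74 ✓
The only Score value with inconsistent Venue is Score=451.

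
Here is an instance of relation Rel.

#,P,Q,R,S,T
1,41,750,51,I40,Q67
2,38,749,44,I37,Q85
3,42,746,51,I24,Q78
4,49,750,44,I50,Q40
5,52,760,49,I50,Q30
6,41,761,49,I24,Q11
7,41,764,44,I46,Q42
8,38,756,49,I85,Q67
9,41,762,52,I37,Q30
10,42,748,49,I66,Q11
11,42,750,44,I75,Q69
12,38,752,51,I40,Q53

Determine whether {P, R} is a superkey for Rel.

Yes

All 12 rows have distinct {P, R} values, so {P, R} → (all attributes) holds and {P, R} is a superkey.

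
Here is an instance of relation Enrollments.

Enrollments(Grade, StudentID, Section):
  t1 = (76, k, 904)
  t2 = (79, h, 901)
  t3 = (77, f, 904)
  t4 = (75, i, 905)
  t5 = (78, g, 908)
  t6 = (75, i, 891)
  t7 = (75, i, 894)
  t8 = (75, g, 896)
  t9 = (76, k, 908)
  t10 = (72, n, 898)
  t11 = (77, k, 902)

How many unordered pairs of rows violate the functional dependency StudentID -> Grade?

3

StudentID=k: violating pairs (1,11), (9,11) — 2 pairs.
StudentID=i: all 3 rows agree on Grade — 0 pairs.
StudentID=g: violating pairs (5,8) — 1 pair.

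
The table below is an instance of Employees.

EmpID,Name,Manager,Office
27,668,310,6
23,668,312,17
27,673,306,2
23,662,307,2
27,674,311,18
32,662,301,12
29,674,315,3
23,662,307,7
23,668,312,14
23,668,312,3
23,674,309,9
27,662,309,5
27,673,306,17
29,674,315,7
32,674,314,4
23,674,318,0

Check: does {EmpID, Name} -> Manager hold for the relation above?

(EmpID=27, Name=668): 1 row → Manager = 310 ✓
(EmpID=23, Name=668): 3 rows → Manager = 312, 312, 312 ✓
(EmpID=27, Name=673): 2 rows → Manager = 306, 306 ✓
(EmpID=23, Name=662): 2 rows → Manager = 307, 307 ✓
(EmpID=27, Name=674): 1 row → Manager = 311 ✓
(EmpID=32, Name=662): 1 row → Manager = 301 ✓
(EmpID=29, Name=674): 2 rows → Manager = 315, 315 ✓
(EmpID=23, Name=674): 2 rows → Manager takes values {309, 318} — violation
(EmpID=27, Name=662): 1 row → Manager = 309 ✓
(EmpID=32, Name=674): 1 row → Manager = 314 ✓
Two rows agree on {EmpID, Name} but differ on Manager, so {EmpID, Name} -> Manager does not hold.

No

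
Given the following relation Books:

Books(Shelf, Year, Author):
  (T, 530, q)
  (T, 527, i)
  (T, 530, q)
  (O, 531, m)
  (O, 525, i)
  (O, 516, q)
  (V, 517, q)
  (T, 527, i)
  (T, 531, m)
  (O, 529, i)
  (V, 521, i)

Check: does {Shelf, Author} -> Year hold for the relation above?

No

(Shelf=T, Author=q): 2 rows → Year = 530, 530 ✓
(Shelf=T, Author=i): 2 rows → Year = 527, 527 ✓
(Shelf=O, Author=m): 1 row → Year = 531 ✓
(Shelf=O, Author=i): 2 rows → Year takes values {525, 529} — violation
(Shelf=O, Author=q): 1 row → Year = 516 ✓
(Shelf=V, Author=q): 1 row → Year = 517 ✓
(Shelf=T, Author=m): 1 row → Year = 531 ✓
(Shelf=V, Author=i): 1 row → Year = 521 ✓
Two rows agree on {Shelf, Author} but differ on Year, so {Shelf, Author} -> Year does not hold.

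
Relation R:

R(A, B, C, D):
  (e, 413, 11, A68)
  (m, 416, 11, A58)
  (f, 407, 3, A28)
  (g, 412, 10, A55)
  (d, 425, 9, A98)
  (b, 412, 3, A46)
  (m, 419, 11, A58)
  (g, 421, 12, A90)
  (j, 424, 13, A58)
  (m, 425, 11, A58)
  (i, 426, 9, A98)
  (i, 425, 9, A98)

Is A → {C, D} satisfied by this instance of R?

A=e: 1 row → {C,D} = (11, A68) ✓
A=m: 3 rows → {C,D} = (11, A58), (11, A58), (11, A58) ✓
A=f: 1 row → {C,D} = (3, A28) ✓
A=g: 2 rows → {C,D} takes values {(10, A55), (12, A90)} — violation
A=d: 1 row → {C,D} = (9, A98) ✓
A=b: 1 row → {C,D} = (3, A46) ✓
A=j: 1 row → {C,D} = (13, A58) ✓
A=i: 2 rows → {C,D} = (9, A98), (9, A98) ✓
Two rows agree on A but differ on {C, D}, so A → {C, D} does not hold.

No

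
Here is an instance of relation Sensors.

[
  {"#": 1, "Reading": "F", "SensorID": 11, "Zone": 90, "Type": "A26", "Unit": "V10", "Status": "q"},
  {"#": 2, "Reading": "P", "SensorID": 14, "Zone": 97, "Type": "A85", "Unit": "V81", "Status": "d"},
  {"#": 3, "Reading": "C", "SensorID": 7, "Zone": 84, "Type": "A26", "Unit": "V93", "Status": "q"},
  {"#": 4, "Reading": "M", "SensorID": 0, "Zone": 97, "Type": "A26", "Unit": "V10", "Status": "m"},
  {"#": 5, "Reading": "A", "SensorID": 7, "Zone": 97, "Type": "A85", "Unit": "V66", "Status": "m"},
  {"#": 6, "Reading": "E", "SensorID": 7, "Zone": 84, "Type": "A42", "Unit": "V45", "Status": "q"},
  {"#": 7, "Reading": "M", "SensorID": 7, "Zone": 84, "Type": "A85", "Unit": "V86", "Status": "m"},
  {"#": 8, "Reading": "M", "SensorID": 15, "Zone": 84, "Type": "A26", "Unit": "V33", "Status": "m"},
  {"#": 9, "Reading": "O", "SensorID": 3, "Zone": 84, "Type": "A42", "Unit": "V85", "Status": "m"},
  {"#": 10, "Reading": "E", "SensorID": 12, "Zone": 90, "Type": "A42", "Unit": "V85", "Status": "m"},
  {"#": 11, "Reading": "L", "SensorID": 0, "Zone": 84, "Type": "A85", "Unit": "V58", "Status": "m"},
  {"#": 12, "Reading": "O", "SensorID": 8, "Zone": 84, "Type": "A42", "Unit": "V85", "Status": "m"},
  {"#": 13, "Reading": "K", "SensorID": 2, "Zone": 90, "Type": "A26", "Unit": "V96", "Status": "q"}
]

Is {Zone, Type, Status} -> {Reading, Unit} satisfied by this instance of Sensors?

No

(Zone=90, Type=A26, Status=q): rows 1, 13 → {Reading,Unit} takes values {(F, V10), (K, V96)} — violation
(Zone=97, Type=A85, Status=d): row 2 → {Reading,Unit} = (P, V81) ✓
(Zone=84, Type=A26, Status=q): row 3 → {Reading,Unit} = (C, V93) ✓
(Zone=97, Type=A26, Status=m): row 4 → {Reading,Unit} = (M, V10) ✓
(Zone=97, Type=A85, Status=m): row 5 → {Reading,Unit} = (A, V66) ✓
(Zone=84, Type=A42, Status=q): row 6 → {Reading,Unit} = (E, V45) ✓
(Zone=84, Type=A85, Status=m): rows 7, 11 → {Reading,Unit} takes values {(M, V86), (L, V58)} — violation
(Zone=84, Type=A26, Status=m): row 8 → {Reading,Unit} = (M, V33) ✓
(Zone=84, Type=A42, Status=m): rows 9, 12 → {Reading,Unit} = (O, V85), (O, V85) ✓
(Zone=90, Type=A42, Status=m): row 10 → {Reading,Unit} = (E, V85) ✓
Two rows agree on {Zone, Type, Status} but differ on {Reading, Unit}, so {Zone, Type, Status} -> {Reading, Unit} does not hold.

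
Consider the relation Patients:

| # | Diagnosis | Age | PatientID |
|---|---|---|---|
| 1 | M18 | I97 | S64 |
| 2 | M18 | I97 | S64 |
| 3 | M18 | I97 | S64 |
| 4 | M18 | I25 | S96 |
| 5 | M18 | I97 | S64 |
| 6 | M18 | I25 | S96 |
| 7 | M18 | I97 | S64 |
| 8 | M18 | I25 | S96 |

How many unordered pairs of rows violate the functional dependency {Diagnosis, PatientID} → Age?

0

(Diagnosis=M18, PatientID=S64): all 5 rows agree on Age — 0 pairs.
(Diagnosis=M18, PatientID=S96): all 3 rows agree on Age — 0 pairs.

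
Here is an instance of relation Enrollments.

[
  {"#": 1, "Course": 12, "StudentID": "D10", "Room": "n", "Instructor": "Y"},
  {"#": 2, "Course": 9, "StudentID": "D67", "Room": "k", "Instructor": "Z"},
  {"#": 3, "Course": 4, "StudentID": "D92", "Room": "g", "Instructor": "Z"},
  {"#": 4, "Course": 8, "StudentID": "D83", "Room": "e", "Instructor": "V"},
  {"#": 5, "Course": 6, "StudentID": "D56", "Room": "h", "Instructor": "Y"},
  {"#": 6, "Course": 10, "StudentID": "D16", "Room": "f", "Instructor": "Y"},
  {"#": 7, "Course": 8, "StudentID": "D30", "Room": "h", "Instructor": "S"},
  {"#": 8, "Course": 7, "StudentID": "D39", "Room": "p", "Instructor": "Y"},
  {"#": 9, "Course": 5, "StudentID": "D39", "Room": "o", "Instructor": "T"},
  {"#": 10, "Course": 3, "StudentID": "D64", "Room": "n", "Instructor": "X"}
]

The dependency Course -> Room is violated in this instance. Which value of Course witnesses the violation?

8

Course=12: row 1 → Room = n ✓
Course=9: row 2 → Room = k ✓
Course=4: row 3 → Room = g ✓
Course=8: rows 4, 7 → Room takes values {e, h} — violation
Course=6: row 5 → Room = h ✓
Course=10: row 6 → Room = f ✓
Course=7: row 8 → Room = p ✓
Course=5: row 9 → Room = o ✓
Course=3: row 10 → Room = n ✓
The only Course value with inconsistent Room is Course=8.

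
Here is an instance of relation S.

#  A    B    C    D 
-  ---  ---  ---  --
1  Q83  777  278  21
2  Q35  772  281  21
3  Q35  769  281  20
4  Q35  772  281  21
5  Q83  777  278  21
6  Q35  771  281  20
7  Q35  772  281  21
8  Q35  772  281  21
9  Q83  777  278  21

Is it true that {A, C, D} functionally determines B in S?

(A=Q83, C=278, D=21): rows 1, 5, 9 → B = 777, 777, 777 ✓
(A=Q35, C=281, D=21): rows 2, 4, 7, 8 → B = 772, 772, 772, 772 ✓
(A=Q35, C=281, D=20): rows 3, 6 → B takes values {769, 771} — violation
Two rows agree on {A, C, D} but differ on B, so {A, C, D} → B does not hold.

No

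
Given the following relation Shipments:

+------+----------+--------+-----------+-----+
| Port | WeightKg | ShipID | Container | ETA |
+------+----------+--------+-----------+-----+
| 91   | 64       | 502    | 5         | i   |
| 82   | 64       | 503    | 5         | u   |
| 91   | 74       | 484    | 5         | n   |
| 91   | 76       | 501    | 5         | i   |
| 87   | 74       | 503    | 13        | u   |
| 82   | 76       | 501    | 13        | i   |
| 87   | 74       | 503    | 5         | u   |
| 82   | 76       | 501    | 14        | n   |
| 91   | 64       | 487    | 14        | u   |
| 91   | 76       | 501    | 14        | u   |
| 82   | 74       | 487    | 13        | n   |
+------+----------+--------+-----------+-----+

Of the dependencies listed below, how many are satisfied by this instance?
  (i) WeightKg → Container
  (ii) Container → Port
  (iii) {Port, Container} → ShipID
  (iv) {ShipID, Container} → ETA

(i) WeightKg → Container: WeightKg=64: 3 rows → Container takes values {5, 14} — violation; WeightKg=74: 4 rows → Container takes values {5, 13} — violation; WeightKg=76: 4 rows → Container takes values {5, 13, 14} — violation — fails.
(ii) Container → Port: Container=5: 5 rows → Port takes values {91, 82, 87} — violation; Container=13: 3 rows → Port takes values {87, 82} — violation; Container=14: 3 rows → Port takes values {82, 91} — violation — fails.
(iii) {Port, Container} → ShipID: (Port=91, Container=5): 3 rows → ShipID takes values {502, 484, 501} — violation; (Port=82, Container=13): 2 rows → ShipID takes values {501, 487} — violation; (Port=91, Container=14): 2 rows → ShipID takes values {487, 501} — violation — fails.
(iv) {ShipID, Container} → ETA: (ShipID=501, Container=14): 2 rows → ETA takes values {n, u} — violation — fails.
None of the 4 dependencies hold.

0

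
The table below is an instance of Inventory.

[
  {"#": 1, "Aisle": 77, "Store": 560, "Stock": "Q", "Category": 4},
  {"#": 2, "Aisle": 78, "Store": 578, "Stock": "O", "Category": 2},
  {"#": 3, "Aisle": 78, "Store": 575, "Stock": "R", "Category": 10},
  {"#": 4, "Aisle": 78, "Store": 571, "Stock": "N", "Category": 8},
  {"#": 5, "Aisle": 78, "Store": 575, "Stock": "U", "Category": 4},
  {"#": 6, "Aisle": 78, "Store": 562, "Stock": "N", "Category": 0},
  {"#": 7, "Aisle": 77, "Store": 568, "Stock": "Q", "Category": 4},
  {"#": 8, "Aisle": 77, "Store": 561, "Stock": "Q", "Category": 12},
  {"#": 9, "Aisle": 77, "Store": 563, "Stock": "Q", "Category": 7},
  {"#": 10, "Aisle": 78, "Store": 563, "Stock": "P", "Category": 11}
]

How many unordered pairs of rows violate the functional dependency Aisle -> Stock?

14

Aisle=77: all 4 rows agree on Stock — 0 pairs.
Aisle=78: violating pairs (2,3), (2,4), (2,5), (2,6), (2,10), (3,4), (3,5), (3,6), (3,10), (4,5), (4,10), (5,6), (5,10), (6,10) — 14 pairs.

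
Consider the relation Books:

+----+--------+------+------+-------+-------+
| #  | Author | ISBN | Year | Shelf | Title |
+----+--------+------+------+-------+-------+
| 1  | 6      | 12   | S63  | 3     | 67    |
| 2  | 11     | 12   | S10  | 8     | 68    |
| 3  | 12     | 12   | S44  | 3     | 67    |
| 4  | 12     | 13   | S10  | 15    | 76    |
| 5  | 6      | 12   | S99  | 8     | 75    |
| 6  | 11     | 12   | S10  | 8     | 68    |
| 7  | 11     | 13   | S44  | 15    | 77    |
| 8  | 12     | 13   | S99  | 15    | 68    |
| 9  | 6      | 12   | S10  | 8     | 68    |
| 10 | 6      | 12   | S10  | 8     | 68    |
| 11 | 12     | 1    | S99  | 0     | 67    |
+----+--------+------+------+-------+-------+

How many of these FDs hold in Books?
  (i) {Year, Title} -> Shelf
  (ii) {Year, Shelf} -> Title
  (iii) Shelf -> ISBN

(i) {Year, Title} -> Shelf: every LHS value maps to a single RHS value — holds.
(ii) {Year, Shelf} -> Title: every LHS value maps to a single RHS value — holds.
(iii) Shelf -> ISBN: every LHS value maps to a single RHS value — holds.
3 of the 3 dependencies hold.

3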